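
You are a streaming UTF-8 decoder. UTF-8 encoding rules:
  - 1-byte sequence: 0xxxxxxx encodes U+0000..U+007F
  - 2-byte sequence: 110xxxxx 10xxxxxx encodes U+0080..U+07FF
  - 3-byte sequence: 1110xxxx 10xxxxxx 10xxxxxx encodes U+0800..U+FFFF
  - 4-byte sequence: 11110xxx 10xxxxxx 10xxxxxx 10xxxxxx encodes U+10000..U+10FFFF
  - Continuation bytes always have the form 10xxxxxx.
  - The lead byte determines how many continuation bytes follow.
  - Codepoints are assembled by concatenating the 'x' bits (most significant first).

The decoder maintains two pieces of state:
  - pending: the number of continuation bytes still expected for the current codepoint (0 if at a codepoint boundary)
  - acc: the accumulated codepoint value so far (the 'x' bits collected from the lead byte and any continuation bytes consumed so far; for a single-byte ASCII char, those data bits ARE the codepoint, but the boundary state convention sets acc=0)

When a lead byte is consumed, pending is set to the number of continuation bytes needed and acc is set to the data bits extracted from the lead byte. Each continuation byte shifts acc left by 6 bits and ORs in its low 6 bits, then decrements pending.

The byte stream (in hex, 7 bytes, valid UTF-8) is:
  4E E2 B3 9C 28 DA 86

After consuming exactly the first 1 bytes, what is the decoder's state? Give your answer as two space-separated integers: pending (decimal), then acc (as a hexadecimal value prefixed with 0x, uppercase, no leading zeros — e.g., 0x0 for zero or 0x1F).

Answer: 0 0x0

Derivation:
Byte[0]=4E: 1-byte. pending=0, acc=0x0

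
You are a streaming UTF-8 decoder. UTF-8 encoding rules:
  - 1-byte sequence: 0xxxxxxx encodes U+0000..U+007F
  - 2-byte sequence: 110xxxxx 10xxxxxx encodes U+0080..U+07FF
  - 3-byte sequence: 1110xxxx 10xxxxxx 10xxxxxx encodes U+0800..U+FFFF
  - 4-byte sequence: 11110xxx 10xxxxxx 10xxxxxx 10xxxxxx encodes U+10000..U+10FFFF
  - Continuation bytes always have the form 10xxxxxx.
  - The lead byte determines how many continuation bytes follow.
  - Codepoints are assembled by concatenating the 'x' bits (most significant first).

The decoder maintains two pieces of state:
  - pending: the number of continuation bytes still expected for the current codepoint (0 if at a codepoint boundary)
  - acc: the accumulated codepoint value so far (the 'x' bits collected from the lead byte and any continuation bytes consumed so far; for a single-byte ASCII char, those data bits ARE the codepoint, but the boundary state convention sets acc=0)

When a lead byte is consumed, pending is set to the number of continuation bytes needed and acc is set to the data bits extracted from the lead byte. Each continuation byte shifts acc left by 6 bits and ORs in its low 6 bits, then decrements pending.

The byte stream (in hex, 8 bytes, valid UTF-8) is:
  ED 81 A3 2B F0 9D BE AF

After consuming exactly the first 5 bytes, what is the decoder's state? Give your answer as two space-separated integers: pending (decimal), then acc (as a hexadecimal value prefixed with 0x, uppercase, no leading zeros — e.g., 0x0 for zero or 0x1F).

Byte[0]=ED: 3-byte lead. pending=2, acc=0xD
Byte[1]=81: continuation. acc=(acc<<6)|0x01=0x341, pending=1
Byte[2]=A3: continuation. acc=(acc<<6)|0x23=0xD063, pending=0
Byte[3]=2B: 1-byte. pending=0, acc=0x0
Byte[4]=F0: 4-byte lead. pending=3, acc=0x0

Answer: 3 0x0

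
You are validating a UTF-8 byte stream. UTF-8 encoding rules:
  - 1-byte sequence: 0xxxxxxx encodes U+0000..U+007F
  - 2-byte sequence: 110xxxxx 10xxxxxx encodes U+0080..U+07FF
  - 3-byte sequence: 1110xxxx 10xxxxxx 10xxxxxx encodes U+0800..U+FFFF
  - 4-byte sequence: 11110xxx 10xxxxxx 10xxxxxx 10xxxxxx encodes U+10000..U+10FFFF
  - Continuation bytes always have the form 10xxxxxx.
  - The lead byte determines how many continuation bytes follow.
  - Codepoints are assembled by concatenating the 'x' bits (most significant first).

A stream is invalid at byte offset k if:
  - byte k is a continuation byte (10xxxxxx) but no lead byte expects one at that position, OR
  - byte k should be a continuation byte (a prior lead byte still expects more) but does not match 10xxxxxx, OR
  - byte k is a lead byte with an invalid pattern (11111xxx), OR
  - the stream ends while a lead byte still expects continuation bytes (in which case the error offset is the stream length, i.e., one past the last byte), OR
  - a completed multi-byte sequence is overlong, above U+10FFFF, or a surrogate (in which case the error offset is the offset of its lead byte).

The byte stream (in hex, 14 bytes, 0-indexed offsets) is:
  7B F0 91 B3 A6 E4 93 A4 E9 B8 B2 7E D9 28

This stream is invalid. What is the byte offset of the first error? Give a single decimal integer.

Byte[0]=7B: 1-byte ASCII. cp=U+007B
Byte[1]=F0: 4-byte lead, need 3 cont bytes. acc=0x0
Byte[2]=91: continuation. acc=(acc<<6)|0x11=0x11
Byte[3]=B3: continuation. acc=(acc<<6)|0x33=0x473
Byte[4]=A6: continuation. acc=(acc<<6)|0x26=0x11CE6
Completed: cp=U+11CE6 (starts at byte 1)
Byte[5]=E4: 3-byte lead, need 2 cont bytes. acc=0x4
Byte[6]=93: continuation. acc=(acc<<6)|0x13=0x113
Byte[7]=A4: continuation. acc=(acc<<6)|0x24=0x44E4
Completed: cp=U+44E4 (starts at byte 5)
Byte[8]=E9: 3-byte lead, need 2 cont bytes. acc=0x9
Byte[9]=B8: continuation. acc=(acc<<6)|0x38=0x278
Byte[10]=B2: continuation. acc=(acc<<6)|0x32=0x9E32
Completed: cp=U+9E32 (starts at byte 8)
Byte[11]=7E: 1-byte ASCII. cp=U+007E
Byte[12]=D9: 2-byte lead, need 1 cont bytes. acc=0x19
Byte[13]=28: expected 10xxxxxx continuation. INVALID

Answer: 13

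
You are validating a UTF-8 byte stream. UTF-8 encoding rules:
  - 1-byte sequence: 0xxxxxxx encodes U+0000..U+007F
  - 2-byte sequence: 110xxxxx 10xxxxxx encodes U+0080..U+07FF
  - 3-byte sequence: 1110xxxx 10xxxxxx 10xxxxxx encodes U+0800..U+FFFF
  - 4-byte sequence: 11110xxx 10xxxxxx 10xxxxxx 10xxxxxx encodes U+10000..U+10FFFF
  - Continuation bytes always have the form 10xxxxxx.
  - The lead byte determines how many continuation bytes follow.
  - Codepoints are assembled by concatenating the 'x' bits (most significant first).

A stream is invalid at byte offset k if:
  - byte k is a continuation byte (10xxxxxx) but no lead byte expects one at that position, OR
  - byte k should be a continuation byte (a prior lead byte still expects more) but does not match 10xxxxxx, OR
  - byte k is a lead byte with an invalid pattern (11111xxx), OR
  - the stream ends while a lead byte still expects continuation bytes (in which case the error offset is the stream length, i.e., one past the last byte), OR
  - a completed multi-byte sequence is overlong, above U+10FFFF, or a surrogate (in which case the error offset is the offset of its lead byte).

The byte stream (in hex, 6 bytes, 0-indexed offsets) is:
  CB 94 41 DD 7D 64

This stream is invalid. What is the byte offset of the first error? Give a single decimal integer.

Answer: 4

Derivation:
Byte[0]=CB: 2-byte lead, need 1 cont bytes. acc=0xB
Byte[1]=94: continuation. acc=(acc<<6)|0x14=0x2D4
Completed: cp=U+02D4 (starts at byte 0)
Byte[2]=41: 1-byte ASCII. cp=U+0041
Byte[3]=DD: 2-byte lead, need 1 cont bytes. acc=0x1D
Byte[4]=7D: expected 10xxxxxx continuation. INVALID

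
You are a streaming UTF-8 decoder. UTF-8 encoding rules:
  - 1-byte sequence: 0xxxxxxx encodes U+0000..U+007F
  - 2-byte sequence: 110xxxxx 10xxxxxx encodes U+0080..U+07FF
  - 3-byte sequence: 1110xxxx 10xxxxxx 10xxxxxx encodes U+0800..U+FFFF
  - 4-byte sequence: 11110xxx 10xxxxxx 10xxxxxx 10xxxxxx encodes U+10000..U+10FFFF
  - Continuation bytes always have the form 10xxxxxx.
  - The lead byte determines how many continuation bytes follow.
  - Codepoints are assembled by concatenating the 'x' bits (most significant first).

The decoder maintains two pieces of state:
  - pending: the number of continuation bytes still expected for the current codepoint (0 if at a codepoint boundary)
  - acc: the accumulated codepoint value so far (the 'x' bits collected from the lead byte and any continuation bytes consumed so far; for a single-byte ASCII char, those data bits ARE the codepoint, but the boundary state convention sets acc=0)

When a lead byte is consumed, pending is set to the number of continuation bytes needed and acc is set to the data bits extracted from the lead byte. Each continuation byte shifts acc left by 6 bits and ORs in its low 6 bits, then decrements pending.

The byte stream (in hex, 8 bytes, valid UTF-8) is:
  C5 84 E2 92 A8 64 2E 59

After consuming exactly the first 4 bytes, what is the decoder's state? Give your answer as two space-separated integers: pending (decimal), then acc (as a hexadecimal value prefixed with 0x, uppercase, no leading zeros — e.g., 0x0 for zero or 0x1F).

Byte[0]=C5: 2-byte lead. pending=1, acc=0x5
Byte[1]=84: continuation. acc=(acc<<6)|0x04=0x144, pending=0
Byte[2]=E2: 3-byte lead. pending=2, acc=0x2
Byte[3]=92: continuation. acc=(acc<<6)|0x12=0x92, pending=1

Answer: 1 0x92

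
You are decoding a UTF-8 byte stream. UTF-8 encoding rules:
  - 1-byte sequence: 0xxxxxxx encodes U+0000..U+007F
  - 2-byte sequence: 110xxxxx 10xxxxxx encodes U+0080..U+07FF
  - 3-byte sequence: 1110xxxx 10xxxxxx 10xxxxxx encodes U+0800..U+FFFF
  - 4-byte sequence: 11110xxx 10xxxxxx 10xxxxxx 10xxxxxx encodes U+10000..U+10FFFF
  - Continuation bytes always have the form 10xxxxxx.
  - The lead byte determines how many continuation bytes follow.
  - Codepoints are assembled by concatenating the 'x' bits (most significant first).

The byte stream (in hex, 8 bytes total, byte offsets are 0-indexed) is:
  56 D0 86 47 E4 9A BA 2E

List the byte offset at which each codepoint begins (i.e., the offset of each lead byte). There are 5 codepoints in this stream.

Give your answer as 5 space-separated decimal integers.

Answer: 0 1 3 4 7

Derivation:
Byte[0]=56: 1-byte ASCII. cp=U+0056
Byte[1]=D0: 2-byte lead, need 1 cont bytes. acc=0x10
Byte[2]=86: continuation. acc=(acc<<6)|0x06=0x406
Completed: cp=U+0406 (starts at byte 1)
Byte[3]=47: 1-byte ASCII. cp=U+0047
Byte[4]=E4: 3-byte lead, need 2 cont bytes. acc=0x4
Byte[5]=9A: continuation. acc=(acc<<6)|0x1A=0x11A
Byte[6]=BA: continuation. acc=(acc<<6)|0x3A=0x46BA
Completed: cp=U+46BA (starts at byte 4)
Byte[7]=2E: 1-byte ASCII. cp=U+002E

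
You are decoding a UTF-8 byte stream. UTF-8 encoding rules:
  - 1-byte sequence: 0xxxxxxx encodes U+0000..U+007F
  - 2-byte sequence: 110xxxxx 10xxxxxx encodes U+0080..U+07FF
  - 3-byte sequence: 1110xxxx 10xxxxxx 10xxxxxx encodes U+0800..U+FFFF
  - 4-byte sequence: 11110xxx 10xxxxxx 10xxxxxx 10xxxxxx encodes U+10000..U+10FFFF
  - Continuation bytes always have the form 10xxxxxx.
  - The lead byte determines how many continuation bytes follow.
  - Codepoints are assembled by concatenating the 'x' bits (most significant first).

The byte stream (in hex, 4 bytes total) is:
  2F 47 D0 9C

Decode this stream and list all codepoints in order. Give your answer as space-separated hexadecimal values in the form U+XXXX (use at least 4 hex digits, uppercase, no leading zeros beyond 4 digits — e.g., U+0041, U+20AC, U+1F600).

Byte[0]=2F: 1-byte ASCII. cp=U+002F
Byte[1]=47: 1-byte ASCII. cp=U+0047
Byte[2]=D0: 2-byte lead, need 1 cont bytes. acc=0x10
Byte[3]=9C: continuation. acc=(acc<<6)|0x1C=0x41C
Completed: cp=U+041C (starts at byte 2)

Answer: U+002F U+0047 U+041C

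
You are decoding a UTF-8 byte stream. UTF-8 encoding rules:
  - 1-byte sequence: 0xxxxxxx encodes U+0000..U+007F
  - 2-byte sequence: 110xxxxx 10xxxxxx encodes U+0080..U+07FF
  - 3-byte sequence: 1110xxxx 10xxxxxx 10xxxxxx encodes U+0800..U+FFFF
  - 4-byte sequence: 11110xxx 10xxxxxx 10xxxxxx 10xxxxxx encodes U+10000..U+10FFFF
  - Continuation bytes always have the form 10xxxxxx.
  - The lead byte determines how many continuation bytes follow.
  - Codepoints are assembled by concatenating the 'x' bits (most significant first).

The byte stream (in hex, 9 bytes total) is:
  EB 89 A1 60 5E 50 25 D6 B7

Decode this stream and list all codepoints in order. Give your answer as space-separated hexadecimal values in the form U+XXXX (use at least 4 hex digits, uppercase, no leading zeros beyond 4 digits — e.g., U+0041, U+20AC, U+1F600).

Byte[0]=EB: 3-byte lead, need 2 cont bytes. acc=0xB
Byte[1]=89: continuation. acc=(acc<<6)|0x09=0x2C9
Byte[2]=A1: continuation. acc=(acc<<6)|0x21=0xB261
Completed: cp=U+B261 (starts at byte 0)
Byte[3]=60: 1-byte ASCII. cp=U+0060
Byte[4]=5E: 1-byte ASCII. cp=U+005E
Byte[5]=50: 1-byte ASCII. cp=U+0050
Byte[6]=25: 1-byte ASCII. cp=U+0025
Byte[7]=D6: 2-byte lead, need 1 cont bytes. acc=0x16
Byte[8]=B7: continuation. acc=(acc<<6)|0x37=0x5B7
Completed: cp=U+05B7 (starts at byte 7)

Answer: U+B261 U+0060 U+005E U+0050 U+0025 U+05B7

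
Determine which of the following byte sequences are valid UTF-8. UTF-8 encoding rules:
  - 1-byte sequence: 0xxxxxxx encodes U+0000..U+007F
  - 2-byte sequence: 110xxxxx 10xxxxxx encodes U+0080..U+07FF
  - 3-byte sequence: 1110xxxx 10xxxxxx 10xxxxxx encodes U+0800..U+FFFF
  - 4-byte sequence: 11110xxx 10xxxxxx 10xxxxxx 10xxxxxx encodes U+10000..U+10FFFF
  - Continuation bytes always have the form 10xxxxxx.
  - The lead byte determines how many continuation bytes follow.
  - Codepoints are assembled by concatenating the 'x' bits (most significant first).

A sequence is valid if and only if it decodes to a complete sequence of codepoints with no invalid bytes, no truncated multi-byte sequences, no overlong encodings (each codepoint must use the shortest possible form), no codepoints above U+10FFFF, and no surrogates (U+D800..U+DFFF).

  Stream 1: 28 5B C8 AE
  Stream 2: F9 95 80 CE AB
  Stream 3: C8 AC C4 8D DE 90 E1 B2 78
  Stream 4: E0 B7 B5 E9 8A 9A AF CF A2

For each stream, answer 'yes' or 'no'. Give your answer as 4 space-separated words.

Stream 1: decodes cleanly. VALID
Stream 2: error at byte offset 0. INVALID
Stream 3: error at byte offset 8. INVALID
Stream 4: error at byte offset 6. INVALID

Answer: yes no no no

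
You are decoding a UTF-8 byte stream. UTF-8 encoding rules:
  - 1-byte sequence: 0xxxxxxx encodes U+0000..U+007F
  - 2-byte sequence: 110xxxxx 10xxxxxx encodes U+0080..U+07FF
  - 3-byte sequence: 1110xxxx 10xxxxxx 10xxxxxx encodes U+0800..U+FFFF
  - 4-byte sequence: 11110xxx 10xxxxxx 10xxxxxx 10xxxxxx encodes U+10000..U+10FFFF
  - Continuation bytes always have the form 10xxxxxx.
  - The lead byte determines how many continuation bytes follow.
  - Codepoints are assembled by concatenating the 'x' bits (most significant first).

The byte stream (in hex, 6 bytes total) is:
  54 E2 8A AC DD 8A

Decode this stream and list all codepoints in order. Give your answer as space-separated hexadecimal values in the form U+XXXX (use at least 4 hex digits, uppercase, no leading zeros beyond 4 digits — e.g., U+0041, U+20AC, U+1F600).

Answer: U+0054 U+22AC U+074A

Derivation:
Byte[0]=54: 1-byte ASCII. cp=U+0054
Byte[1]=E2: 3-byte lead, need 2 cont bytes. acc=0x2
Byte[2]=8A: continuation. acc=(acc<<6)|0x0A=0x8A
Byte[3]=AC: continuation. acc=(acc<<6)|0x2C=0x22AC
Completed: cp=U+22AC (starts at byte 1)
Byte[4]=DD: 2-byte lead, need 1 cont bytes. acc=0x1D
Byte[5]=8A: continuation. acc=(acc<<6)|0x0A=0x74A
Completed: cp=U+074A (starts at byte 4)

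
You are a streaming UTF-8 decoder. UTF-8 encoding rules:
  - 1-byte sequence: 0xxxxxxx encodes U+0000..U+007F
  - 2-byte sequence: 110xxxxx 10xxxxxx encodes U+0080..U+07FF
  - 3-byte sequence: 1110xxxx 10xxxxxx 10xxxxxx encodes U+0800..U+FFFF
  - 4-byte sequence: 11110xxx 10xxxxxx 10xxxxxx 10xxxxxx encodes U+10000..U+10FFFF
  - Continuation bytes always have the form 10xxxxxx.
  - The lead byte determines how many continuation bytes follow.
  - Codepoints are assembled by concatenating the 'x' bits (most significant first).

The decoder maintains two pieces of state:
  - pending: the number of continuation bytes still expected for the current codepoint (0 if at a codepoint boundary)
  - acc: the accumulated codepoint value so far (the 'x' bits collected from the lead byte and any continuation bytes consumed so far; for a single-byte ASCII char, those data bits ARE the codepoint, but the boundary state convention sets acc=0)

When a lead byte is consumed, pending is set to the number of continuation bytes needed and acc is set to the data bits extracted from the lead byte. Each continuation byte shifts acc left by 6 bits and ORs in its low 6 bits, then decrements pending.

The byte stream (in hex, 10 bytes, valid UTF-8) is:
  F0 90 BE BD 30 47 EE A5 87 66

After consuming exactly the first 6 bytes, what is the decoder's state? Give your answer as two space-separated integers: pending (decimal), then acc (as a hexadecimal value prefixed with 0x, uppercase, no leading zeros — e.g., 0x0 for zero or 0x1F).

Byte[0]=F0: 4-byte lead. pending=3, acc=0x0
Byte[1]=90: continuation. acc=(acc<<6)|0x10=0x10, pending=2
Byte[2]=BE: continuation. acc=(acc<<6)|0x3E=0x43E, pending=1
Byte[3]=BD: continuation. acc=(acc<<6)|0x3D=0x10FBD, pending=0
Byte[4]=30: 1-byte. pending=0, acc=0x0
Byte[5]=47: 1-byte. pending=0, acc=0x0

Answer: 0 0x0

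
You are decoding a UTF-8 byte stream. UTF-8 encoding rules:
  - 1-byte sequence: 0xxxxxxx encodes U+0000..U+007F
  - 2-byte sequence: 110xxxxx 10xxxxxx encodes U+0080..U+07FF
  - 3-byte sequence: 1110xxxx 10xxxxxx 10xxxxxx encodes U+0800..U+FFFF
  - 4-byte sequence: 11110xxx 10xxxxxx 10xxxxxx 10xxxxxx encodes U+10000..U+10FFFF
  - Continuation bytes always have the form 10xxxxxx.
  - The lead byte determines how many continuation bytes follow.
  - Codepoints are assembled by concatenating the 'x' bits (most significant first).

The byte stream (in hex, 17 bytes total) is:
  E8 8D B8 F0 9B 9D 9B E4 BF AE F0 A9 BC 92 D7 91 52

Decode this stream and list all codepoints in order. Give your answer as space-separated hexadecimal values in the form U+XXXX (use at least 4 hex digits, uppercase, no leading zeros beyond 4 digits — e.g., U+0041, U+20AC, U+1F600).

Byte[0]=E8: 3-byte lead, need 2 cont bytes. acc=0x8
Byte[1]=8D: continuation. acc=(acc<<6)|0x0D=0x20D
Byte[2]=B8: continuation. acc=(acc<<6)|0x38=0x8378
Completed: cp=U+8378 (starts at byte 0)
Byte[3]=F0: 4-byte lead, need 3 cont bytes. acc=0x0
Byte[4]=9B: continuation. acc=(acc<<6)|0x1B=0x1B
Byte[5]=9D: continuation. acc=(acc<<6)|0x1D=0x6DD
Byte[6]=9B: continuation. acc=(acc<<6)|0x1B=0x1B75B
Completed: cp=U+1B75B (starts at byte 3)
Byte[7]=E4: 3-byte lead, need 2 cont bytes. acc=0x4
Byte[8]=BF: continuation. acc=(acc<<6)|0x3F=0x13F
Byte[9]=AE: continuation. acc=(acc<<6)|0x2E=0x4FEE
Completed: cp=U+4FEE (starts at byte 7)
Byte[10]=F0: 4-byte lead, need 3 cont bytes. acc=0x0
Byte[11]=A9: continuation. acc=(acc<<6)|0x29=0x29
Byte[12]=BC: continuation. acc=(acc<<6)|0x3C=0xA7C
Byte[13]=92: continuation. acc=(acc<<6)|0x12=0x29F12
Completed: cp=U+29F12 (starts at byte 10)
Byte[14]=D7: 2-byte lead, need 1 cont bytes. acc=0x17
Byte[15]=91: continuation. acc=(acc<<6)|0x11=0x5D1
Completed: cp=U+05D1 (starts at byte 14)
Byte[16]=52: 1-byte ASCII. cp=U+0052

Answer: U+8378 U+1B75B U+4FEE U+29F12 U+05D1 U+0052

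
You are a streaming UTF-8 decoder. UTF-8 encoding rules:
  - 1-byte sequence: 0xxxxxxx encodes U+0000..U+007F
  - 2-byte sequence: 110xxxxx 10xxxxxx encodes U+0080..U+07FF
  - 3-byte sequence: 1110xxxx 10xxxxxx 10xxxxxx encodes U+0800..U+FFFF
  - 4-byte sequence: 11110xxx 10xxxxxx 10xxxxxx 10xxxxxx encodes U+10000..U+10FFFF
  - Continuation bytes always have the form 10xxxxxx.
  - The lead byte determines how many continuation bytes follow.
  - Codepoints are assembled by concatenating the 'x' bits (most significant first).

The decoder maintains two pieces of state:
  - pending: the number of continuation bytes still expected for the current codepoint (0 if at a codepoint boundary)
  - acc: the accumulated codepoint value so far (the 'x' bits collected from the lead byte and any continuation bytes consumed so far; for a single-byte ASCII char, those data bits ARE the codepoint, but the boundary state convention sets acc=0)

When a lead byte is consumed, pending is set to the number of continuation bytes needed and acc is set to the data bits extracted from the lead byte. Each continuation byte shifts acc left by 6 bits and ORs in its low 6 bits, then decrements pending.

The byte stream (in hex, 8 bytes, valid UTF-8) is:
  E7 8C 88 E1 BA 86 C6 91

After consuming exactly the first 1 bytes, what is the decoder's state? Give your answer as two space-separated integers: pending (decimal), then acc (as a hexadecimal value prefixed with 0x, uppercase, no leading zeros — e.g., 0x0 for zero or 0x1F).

Byte[0]=E7: 3-byte lead. pending=2, acc=0x7

Answer: 2 0x7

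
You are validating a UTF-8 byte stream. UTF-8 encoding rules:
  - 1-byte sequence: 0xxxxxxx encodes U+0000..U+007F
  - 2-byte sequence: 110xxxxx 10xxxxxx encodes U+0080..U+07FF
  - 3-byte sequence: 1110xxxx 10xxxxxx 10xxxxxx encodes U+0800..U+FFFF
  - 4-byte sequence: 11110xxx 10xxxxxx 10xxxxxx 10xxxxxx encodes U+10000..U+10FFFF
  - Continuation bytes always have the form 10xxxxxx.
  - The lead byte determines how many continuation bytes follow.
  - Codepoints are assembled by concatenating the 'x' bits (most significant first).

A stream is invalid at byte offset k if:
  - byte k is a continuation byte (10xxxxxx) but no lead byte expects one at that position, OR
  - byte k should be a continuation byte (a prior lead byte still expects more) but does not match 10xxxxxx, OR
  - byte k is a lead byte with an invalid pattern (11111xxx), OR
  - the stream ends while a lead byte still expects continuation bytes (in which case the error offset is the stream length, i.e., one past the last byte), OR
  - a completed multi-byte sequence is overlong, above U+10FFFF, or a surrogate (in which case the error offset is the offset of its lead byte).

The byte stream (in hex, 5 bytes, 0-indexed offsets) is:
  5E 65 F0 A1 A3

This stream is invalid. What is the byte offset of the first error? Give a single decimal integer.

Answer: 5

Derivation:
Byte[0]=5E: 1-byte ASCII. cp=U+005E
Byte[1]=65: 1-byte ASCII. cp=U+0065
Byte[2]=F0: 4-byte lead, need 3 cont bytes. acc=0x0
Byte[3]=A1: continuation. acc=(acc<<6)|0x21=0x21
Byte[4]=A3: continuation. acc=(acc<<6)|0x23=0x863
Byte[5]: stream ended, expected continuation. INVALID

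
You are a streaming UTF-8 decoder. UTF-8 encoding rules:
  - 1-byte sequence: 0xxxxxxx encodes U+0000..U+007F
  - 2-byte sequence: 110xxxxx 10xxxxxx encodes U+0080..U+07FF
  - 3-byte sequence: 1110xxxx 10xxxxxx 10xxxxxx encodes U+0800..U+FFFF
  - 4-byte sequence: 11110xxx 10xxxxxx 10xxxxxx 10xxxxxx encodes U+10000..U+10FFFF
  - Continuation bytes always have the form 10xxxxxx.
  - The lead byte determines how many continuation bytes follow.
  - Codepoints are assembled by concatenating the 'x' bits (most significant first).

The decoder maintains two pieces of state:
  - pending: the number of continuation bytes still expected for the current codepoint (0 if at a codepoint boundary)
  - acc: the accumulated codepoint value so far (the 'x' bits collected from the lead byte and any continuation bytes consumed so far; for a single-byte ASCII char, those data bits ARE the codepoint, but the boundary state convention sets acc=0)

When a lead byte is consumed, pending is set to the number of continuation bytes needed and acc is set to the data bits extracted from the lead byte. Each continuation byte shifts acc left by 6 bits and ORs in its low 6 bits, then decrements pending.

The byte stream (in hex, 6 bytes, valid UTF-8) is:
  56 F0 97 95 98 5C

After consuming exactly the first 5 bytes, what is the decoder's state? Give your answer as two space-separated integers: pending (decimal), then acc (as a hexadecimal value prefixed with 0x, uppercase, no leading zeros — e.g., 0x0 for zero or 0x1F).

Byte[0]=56: 1-byte. pending=0, acc=0x0
Byte[1]=F0: 4-byte lead. pending=3, acc=0x0
Byte[2]=97: continuation. acc=(acc<<6)|0x17=0x17, pending=2
Byte[3]=95: continuation. acc=(acc<<6)|0x15=0x5D5, pending=1
Byte[4]=98: continuation. acc=(acc<<6)|0x18=0x17558, pending=0

Answer: 0 0x17558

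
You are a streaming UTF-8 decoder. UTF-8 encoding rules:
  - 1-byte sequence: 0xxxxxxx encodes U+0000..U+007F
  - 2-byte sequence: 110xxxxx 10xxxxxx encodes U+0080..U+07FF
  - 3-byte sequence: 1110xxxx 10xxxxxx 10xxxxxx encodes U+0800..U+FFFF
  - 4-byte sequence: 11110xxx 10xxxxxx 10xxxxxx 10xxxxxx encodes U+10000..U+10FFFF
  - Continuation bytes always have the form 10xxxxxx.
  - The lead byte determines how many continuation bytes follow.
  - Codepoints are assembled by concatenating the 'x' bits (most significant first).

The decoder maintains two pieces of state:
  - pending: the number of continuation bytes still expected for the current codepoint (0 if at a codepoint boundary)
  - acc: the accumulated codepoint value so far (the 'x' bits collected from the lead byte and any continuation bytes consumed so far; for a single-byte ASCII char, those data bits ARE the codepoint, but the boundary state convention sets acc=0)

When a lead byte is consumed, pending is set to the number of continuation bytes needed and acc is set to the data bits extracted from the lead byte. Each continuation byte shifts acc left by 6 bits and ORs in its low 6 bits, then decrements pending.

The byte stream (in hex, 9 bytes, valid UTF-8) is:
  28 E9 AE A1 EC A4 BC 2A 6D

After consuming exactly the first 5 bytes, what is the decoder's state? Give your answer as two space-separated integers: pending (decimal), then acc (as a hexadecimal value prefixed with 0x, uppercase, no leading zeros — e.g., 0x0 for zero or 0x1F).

Byte[0]=28: 1-byte. pending=0, acc=0x0
Byte[1]=E9: 3-byte lead. pending=2, acc=0x9
Byte[2]=AE: continuation. acc=(acc<<6)|0x2E=0x26E, pending=1
Byte[3]=A1: continuation. acc=(acc<<6)|0x21=0x9BA1, pending=0
Byte[4]=EC: 3-byte lead. pending=2, acc=0xC

Answer: 2 0xC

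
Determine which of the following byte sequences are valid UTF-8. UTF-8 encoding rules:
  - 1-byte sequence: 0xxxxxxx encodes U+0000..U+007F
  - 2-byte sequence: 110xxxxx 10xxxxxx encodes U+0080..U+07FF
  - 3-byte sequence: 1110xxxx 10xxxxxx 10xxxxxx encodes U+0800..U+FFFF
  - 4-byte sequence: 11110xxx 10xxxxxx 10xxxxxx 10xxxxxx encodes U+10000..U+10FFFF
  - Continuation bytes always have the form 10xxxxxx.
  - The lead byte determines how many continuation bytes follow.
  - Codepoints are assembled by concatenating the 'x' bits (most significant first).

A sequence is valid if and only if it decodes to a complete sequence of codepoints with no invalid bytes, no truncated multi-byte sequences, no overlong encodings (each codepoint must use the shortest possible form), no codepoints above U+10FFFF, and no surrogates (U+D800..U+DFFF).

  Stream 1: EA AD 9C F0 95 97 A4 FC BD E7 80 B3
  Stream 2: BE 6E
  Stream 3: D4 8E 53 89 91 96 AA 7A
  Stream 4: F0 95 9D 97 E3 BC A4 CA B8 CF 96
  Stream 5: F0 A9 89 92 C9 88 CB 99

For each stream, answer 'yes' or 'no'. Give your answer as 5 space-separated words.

Answer: no no no yes yes

Derivation:
Stream 1: error at byte offset 7. INVALID
Stream 2: error at byte offset 0. INVALID
Stream 3: error at byte offset 3. INVALID
Stream 4: decodes cleanly. VALID
Stream 5: decodes cleanly. VALID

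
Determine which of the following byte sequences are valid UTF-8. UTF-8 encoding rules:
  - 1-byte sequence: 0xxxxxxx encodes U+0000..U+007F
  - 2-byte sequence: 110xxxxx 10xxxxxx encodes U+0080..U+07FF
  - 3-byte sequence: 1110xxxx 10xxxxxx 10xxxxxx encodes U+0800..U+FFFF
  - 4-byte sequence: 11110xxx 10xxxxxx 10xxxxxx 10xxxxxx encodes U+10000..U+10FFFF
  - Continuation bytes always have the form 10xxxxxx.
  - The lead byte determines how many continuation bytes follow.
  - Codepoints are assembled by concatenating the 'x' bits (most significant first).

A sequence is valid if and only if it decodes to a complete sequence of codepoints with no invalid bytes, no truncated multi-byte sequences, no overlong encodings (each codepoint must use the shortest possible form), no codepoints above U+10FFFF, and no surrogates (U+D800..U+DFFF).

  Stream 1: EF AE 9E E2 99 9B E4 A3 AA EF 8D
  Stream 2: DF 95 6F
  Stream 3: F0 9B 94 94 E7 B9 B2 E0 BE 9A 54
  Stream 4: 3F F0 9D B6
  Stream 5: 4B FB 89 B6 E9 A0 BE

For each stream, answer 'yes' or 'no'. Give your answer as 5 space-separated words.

Stream 1: error at byte offset 11. INVALID
Stream 2: decodes cleanly. VALID
Stream 3: decodes cleanly. VALID
Stream 4: error at byte offset 4. INVALID
Stream 5: error at byte offset 1. INVALID

Answer: no yes yes no no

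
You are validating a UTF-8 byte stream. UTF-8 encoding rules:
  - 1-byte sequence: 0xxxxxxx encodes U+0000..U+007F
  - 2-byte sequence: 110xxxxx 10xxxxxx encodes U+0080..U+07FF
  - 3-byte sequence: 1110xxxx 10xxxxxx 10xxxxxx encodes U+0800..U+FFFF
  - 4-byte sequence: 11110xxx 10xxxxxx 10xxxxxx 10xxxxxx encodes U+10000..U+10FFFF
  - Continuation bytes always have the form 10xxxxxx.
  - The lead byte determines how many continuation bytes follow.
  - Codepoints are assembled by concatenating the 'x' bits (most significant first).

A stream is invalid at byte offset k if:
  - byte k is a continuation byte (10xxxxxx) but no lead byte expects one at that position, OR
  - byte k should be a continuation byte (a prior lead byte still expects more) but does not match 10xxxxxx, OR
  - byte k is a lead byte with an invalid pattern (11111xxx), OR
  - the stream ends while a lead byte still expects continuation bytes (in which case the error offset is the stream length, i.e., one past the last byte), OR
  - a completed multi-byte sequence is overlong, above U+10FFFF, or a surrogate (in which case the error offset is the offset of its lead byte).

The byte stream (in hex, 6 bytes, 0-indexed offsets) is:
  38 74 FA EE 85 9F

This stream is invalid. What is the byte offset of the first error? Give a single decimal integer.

Byte[0]=38: 1-byte ASCII. cp=U+0038
Byte[1]=74: 1-byte ASCII. cp=U+0074
Byte[2]=FA: INVALID lead byte (not 0xxx/110x/1110/11110)

Answer: 2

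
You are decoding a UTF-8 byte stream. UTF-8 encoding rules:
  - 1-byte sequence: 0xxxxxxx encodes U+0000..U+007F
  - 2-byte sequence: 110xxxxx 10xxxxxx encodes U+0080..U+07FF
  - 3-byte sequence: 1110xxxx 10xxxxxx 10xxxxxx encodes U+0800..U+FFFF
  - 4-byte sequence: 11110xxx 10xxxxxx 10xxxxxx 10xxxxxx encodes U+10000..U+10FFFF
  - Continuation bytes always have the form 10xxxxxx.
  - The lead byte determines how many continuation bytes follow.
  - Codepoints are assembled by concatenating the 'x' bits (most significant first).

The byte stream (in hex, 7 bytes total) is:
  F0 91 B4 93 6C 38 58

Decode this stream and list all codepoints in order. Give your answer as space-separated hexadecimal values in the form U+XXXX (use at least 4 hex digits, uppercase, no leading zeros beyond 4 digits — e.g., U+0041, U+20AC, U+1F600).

Answer: U+11D13 U+006C U+0038 U+0058

Derivation:
Byte[0]=F0: 4-byte lead, need 3 cont bytes. acc=0x0
Byte[1]=91: continuation. acc=(acc<<6)|0x11=0x11
Byte[2]=B4: continuation. acc=(acc<<6)|0x34=0x474
Byte[3]=93: continuation. acc=(acc<<6)|0x13=0x11D13
Completed: cp=U+11D13 (starts at byte 0)
Byte[4]=6C: 1-byte ASCII. cp=U+006C
Byte[5]=38: 1-byte ASCII. cp=U+0038
Byte[6]=58: 1-byte ASCII. cp=U+0058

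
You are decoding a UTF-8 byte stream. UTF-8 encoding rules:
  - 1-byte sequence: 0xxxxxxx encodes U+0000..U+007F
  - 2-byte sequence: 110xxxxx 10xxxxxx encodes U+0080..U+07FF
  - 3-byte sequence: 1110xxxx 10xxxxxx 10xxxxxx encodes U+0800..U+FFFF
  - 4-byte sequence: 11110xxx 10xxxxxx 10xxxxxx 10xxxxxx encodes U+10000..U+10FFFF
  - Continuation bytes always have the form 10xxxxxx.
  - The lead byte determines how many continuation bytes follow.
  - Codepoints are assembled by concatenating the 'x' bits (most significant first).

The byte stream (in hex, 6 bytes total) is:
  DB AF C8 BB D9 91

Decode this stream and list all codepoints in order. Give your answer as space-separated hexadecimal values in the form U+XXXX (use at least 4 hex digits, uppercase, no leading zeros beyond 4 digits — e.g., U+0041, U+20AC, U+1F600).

Answer: U+06EF U+023B U+0651

Derivation:
Byte[0]=DB: 2-byte lead, need 1 cont bytes. acc=0x1B
Byte[1]=AF: continuation. acc=(acc<<6)|0x2F=0x6EF
Completed: cp=U+06EF (starts at byte 0)
Byte[2]=C8: 2-byte lead, need 1 cont bytes. acc=0x8
Byte[3]=BB: continuation. acc=(acc<<6)|0x3B=0x23B
Completed: cp=U+023B (starts at byte 2)
Byte[4]=D9: 2-byte lead, need 1 cont bytes. acc=0x19
Byte[5]=91: continuation. acc=(acc<<6)|0x11=0x651
Completed: cp=U+0651 (starts at byte 4)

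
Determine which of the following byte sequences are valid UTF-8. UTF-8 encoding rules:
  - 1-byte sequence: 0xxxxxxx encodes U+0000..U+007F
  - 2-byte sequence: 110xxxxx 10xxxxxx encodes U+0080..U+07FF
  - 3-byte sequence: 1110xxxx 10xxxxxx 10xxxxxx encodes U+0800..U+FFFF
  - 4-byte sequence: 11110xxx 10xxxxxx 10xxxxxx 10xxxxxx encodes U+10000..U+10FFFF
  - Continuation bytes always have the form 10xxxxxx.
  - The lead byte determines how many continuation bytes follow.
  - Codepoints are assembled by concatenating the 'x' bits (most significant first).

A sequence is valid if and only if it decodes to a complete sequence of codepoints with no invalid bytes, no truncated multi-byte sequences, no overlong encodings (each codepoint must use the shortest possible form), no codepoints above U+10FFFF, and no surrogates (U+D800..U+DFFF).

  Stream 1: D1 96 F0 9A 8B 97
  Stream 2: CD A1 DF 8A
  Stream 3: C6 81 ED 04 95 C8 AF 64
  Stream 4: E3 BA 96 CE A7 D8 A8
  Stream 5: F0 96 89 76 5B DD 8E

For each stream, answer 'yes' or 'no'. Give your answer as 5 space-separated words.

Answer: yes yes no yes no

Derivation:
Stream 1: decodes cleanly. VALID
Stream 2: decodes cleanly. VALID
Stream 3: error at byte offset 3. INVALID
Stream 4: decodes cleanly. VALID
Stream 5: error at byte offset 3. INVALID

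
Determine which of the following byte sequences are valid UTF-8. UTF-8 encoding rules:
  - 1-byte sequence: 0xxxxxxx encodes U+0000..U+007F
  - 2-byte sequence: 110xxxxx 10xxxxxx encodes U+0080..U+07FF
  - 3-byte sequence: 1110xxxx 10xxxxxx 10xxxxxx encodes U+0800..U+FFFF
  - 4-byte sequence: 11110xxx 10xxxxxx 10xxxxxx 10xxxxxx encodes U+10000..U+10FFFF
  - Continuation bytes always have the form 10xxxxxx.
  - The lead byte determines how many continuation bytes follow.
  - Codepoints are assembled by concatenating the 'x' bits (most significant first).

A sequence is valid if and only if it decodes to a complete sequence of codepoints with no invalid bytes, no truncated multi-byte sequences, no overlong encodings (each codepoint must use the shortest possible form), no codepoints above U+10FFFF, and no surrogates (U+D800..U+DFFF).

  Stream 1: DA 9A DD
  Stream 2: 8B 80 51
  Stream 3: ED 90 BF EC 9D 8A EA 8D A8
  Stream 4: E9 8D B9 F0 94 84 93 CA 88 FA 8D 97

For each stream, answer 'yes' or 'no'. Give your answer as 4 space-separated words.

Answer: no no yes no

Derivation:
Stream 1: error at byte offset 3. INVALID
Stream 2: error at byte offset 0. INVALID
Stream 3: decodes cleanly. VALID
Stream 4: error at byte offset 9. INVALID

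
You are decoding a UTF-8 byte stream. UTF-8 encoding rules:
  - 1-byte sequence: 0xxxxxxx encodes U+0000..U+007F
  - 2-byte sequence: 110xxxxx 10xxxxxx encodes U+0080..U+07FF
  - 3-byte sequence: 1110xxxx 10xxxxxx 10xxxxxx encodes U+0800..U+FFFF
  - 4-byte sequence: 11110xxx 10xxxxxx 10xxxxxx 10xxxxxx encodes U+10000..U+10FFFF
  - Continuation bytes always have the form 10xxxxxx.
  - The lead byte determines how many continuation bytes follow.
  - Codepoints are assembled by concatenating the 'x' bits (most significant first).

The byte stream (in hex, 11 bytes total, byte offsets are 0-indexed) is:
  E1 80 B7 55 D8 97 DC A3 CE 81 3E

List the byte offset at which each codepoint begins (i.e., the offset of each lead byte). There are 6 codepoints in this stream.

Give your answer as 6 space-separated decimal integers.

Answer: 0 3 4 6 8 10

Derivation:
Byte[0]=E1: 3-byte lead, need 2 cont bytes. acc=0x1
Byte[1]=80: continuation. acc=(acc<<6)|0x00=0x40
Byte[2]=B7: continuation. acc=(acc<<6)|0x37=0x1037
Completed: cp=U+1037 (starts at byte 0)
Byte[3]=55: 1-byte ASCII. cp=U+0055
Byte[4]=D8: 2-byte lead, need 1 cont bytes. acc=0x18
Byte[5]=97: continuation. acc=(acc<<6)|0x17=0x617
Completed: cp=U+0617 (starts at byte 4)
Byte[6]=DC: 2-byte lead, need 1 cont bytes. acc=0x1C
Byte[7]=A3: continuation. acc=(acc<<6)|0x23=0x723
Completed: cp=U+0723 (starts at byte 6)
Byte[8]=CE: 2-byte lead, need 1 cont bytes. acc=0xE
Byte[9]=81: continuation. acc=(acc<<6)|0x01=0x381
Completed: cp=U+0381 (starts at byte 8)
Byte[10]=3E: 1-byte ASCII. cp=U+003E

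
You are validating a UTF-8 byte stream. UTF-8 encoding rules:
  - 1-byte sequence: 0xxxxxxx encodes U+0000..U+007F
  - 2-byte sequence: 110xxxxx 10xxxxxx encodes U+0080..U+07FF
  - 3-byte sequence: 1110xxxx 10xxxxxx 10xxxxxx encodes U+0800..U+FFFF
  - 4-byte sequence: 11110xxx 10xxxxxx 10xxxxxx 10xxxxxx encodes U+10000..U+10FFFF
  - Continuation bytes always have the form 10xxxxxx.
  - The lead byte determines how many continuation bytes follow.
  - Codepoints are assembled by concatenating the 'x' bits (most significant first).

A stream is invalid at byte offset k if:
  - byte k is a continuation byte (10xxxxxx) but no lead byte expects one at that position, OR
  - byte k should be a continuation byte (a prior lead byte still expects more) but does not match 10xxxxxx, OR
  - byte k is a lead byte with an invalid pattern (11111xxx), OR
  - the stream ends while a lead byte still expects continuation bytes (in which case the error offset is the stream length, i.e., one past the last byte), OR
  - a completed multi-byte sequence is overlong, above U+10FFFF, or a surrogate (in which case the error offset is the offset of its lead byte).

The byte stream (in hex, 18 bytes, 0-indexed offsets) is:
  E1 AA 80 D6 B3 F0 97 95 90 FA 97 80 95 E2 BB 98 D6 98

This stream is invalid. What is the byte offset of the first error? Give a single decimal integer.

Byte[0]=E1: 3-byte lead, need 2 cont bytes. acc=0x1
Byte[1]=AA: continuation. acc=(acc<<6)|0x2A=0x6A
Byte[2]=80: continuation. acc=(acc<<6)|0x00=0x1A80
Completed: cp=U+1A80 (starts at byte 0)
Byte[3]=D6: 2-byte lead, need 1 cont bytes. acc=0x16
Byte[4]=B3: continuation. acc=(acc<<6)|0x33=0x5B3
Completed: cp=U+05B3 (starts at byte 3)
Byte[5]=F0: 4-byte lead, need 3 cont bytes. acc=0x0
Byte[6]=97: continuation. acc=(acc<<6)|0x17=0x17
Byte[7]=95: continuation. acc=(acc<<6)|0x15=0x5D5
Byte[8]=90: continuation. acc=(acc<<6)|0x10=0x17550
Completed: cp=U+17550 (starts at byte 5)
Byte[9]=FA: INVALID lead byte (not 0xxx/110x/1110/11110)

Answer: 9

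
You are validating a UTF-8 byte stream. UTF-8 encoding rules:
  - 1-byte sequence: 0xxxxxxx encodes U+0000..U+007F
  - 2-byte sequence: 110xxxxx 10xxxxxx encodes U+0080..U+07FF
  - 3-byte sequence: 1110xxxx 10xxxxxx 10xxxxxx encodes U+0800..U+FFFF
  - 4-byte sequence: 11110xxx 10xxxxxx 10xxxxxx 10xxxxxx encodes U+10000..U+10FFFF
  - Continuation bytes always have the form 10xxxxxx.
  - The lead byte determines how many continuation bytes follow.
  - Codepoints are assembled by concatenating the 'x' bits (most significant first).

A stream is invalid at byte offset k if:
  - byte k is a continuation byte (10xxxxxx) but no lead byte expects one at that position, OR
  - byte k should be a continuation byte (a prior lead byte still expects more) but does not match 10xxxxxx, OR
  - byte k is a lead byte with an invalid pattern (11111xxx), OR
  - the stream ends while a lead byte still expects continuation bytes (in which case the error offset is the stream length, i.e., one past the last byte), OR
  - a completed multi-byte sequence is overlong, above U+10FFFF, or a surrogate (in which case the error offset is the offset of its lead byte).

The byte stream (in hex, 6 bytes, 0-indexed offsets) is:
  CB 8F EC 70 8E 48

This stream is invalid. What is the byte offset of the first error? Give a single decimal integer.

Answer: 3

Derivation:
Byte[0]=CB: 2-byte lead, need 1 cont bytes. acc=0xB
Byte[1]=8F: continuation. acc=(acc<<6)|0x0F=0x2CF
Completed: cp=U+02CF (starts at byte 0)
Byte[2]=EC: 3-byte lead, need 2 cont bytes. acc=0xC
Byte[3]=70: expected 10xxxxxx continuation. INVALID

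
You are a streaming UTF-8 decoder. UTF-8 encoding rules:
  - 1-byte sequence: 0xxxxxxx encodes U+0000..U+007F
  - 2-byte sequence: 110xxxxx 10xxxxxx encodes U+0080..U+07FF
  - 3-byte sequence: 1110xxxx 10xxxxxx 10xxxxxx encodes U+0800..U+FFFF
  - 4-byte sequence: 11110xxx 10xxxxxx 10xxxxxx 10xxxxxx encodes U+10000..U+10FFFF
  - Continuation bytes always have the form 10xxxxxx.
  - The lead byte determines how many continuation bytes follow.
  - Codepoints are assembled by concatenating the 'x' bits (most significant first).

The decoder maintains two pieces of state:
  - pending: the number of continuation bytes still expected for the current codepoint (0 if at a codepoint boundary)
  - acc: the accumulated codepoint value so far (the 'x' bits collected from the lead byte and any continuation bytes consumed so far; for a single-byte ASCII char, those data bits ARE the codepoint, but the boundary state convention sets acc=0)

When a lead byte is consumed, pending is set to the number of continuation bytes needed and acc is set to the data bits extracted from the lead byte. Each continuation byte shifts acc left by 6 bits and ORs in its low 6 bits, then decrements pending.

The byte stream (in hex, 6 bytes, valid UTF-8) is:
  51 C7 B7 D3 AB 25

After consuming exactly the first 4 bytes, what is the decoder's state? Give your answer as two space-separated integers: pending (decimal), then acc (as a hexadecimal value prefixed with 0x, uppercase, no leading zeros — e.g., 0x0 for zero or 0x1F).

Byte[0]=51: 1-byte. pending=0, acc=0x0
Byte[1]=C7: 2-byte lead. pending=1, acc=0x7
Byte[2]=B7: continuation. acc=(acc<<6)|0x37=0x1F7, pending=0
Byte[3]=D3: 2-byte lead. pending=1, acc=0x13

Answer: 1 0x13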